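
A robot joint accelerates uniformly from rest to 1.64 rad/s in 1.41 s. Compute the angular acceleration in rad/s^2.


alpha = delta_omega / t = 1.64 / 1.41 = 1.1631

1.1631 rad/s^2


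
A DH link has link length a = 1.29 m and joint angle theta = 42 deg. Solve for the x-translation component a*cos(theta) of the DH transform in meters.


a*cos(theta) = 1.29*cos(42 deg) = 0.9587

0.9587 m


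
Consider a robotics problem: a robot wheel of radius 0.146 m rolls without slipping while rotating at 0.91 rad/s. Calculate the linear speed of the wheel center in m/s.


v = omega * r = 0.91 * 0.146 = 0.1329

0.1329 m/s


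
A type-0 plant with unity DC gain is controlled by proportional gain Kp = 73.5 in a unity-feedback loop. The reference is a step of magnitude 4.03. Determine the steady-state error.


e_ss = R/(1 + Kp) = 4.03/(1 + 73.5) = 4.03/74.5000 = 0.0541

0.0541


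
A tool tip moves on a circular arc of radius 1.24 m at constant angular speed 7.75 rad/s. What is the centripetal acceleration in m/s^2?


a_c = omega^2 * r = 7.75^2 * 1.24 = 74.4775

74.4775 m/s^2


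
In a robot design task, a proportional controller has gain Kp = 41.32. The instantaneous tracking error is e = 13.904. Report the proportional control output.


u_P = Kp * e = 41.32 * 13.904 = 574.5133

574.5133


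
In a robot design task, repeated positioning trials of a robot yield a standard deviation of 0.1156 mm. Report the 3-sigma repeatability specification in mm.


repeatability = 3*sigma = 3*0.1156 = 0.3468

0.3468 mm


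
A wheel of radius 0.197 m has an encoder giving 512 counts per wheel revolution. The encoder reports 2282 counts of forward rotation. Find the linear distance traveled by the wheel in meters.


revs = 2282/512 = 4.457031
d = revs * 2*pi*r = 4.457031 * 2*pi*0.197 = 5.5169

5.5169 m


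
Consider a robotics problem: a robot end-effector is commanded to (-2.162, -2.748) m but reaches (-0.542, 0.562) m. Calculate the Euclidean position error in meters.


dx = -0.542 - (-2.162) = 1.6200, dy = 0.562 - (-2.748) = 3.3100
err = sqrt(2.624400 + 10.956100) = 3.6852

3.6852 m


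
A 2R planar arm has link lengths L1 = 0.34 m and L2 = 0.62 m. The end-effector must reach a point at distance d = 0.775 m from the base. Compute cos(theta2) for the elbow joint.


cos(th2) = (d^2 - L1^2 - L2^2)/(2*L1*L2) = (0.775^2 - 0.34^2 - 0.62^2)/(2*0.34*0.62) = 0.2387

0.2387


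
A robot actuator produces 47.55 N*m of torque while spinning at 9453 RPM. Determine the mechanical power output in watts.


omega = 9453 * 2*pi/60 = 989.915845 rad/s
P = tau * omega = 47.55 * 989.915845 = 47070.4984

47070.4984 W


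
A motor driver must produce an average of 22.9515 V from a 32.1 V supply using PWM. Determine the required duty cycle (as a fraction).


D = V_avg/V_supply = 22.9515/32.1 = 0.7150

0.7150


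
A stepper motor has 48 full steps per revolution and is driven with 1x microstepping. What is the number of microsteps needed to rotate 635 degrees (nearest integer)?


step_size = 360/(48*1) = 360/48 = 7.500000 deg
n = 635/(360/48) = 635*48/360 = 84.6667 -> 85

85 steps


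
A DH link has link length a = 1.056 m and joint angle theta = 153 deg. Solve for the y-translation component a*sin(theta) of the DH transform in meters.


a*sin(theta) = 1.056*sin(153 deg) = 0.4794

0.4794 m


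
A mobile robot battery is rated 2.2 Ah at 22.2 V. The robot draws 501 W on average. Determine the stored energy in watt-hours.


E = capacity * V = 2.2*22.2 = 48.8400

48.8400 Wh


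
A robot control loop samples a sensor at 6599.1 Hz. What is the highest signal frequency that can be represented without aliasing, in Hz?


f_max = f_s/2 = 6599.1/2 = 3299.5500

3299.5500 Hz


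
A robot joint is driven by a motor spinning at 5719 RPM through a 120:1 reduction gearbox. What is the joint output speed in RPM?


omega_joint = omega_motor / N = 5719 / 120 = 47.6583

47.6583 RPM


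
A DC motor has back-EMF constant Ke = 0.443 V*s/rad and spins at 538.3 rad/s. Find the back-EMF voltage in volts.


V_emf = Ke * omega = 0.443*538.3 = 238.4669

238.4669 V


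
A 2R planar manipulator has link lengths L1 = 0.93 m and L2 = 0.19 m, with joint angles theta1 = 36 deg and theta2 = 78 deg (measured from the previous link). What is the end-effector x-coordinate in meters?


x = L1*cos(th1) + L2*cos(th1+th2) = 0.93*cos(36 deg) + 0.19*cos(114 deg) = 0.6751

0.6751 m


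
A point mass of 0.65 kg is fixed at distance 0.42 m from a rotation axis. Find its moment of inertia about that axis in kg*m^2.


I = m*r^2 = 0.65*0.42^2 = 0.1147

0.1147 kg*m^2


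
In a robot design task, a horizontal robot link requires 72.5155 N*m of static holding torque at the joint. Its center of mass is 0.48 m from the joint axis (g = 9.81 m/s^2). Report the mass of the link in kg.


m = tau / (g*L) = 72.5155 / (9.81 * 0.48) = 15.4000

15.4000 kg


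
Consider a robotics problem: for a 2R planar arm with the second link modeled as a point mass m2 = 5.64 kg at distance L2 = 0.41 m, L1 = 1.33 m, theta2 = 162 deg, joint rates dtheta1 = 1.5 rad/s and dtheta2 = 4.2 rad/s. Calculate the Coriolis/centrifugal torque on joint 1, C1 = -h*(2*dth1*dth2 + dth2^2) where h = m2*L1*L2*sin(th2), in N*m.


h = m2*L1*L2*sin(th2) = 5.64*1.33*0.41*sin(162 deg) = 0.950379
C1 = -h*(2*1.5*4.2 + 4.2^2) = -0.950379*30.2400 = -28.7395

-28.7395 N*m


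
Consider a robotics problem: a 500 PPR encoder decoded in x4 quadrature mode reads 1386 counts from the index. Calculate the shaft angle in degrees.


angle = counts * 360 / (PPR*4) = 1386 * 360 / 2000 = 249.4800

249.4800 degrees


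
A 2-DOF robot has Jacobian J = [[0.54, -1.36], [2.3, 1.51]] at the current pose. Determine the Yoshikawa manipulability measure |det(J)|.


det(J) = 0.54*1.51 - (-1.36)*(2.3) = 3.9434
|det(J)| = 3.9434

3.9434


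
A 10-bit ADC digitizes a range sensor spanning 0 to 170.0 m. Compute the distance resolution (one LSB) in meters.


res = range / 2^n = 170.0/2^10 = 170.0/1024 = 0.1660

0.1660 m


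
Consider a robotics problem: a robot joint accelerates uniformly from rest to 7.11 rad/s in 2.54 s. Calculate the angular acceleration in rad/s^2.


alpha = delta_omega / t = 7.11 / 2.54 = 2.7992

2.7992 rad/s^2


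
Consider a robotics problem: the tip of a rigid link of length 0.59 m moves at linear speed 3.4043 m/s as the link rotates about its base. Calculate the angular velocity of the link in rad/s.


omega = v / L = 3.4043 / 0.59 = 5.7700

5.7700 rad/s


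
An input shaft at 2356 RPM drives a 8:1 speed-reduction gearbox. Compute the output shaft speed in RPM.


omega_out = omega_in / N = 2356 / 8 = 294.5000

294.5000 RPM


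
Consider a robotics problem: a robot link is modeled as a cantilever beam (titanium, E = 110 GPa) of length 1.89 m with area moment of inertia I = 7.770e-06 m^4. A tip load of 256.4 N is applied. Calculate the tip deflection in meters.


delta = F*L^3/(3*E*I) = 256.4*1.89^3/(3*1.100e+11*7.770e-06)
      = 1731.0253716/2564100 = 6.7510e-04

6.7510e-04 m


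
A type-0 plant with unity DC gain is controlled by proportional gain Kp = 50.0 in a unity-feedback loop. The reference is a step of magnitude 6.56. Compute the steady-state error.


e_ss = R/(1 + Kp) = 6.56/(1 + 50.0) = 6.56/51.0000 = 0.1286

0.1286


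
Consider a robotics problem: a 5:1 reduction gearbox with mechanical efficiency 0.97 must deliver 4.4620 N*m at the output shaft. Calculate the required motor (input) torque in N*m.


tau_in = tau_out / (N * eta) = 4.4620 / (5 * 0.97) = 0.9200

0.9200 N*m


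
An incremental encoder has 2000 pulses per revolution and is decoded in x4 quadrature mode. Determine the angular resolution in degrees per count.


resolution = 360 / (PPR * 4) = 360 / 8000 = 0.0450

0.0450 degrees


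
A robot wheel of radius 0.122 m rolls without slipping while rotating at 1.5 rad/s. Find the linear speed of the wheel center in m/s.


v = omega * r = 1.5 * 0.122 = 0.1830

0.1830 m/s


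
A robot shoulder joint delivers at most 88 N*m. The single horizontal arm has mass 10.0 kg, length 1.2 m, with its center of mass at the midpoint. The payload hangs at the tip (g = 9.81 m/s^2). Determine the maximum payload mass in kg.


tau_arm = m_arm*g*(L/2) = 10.0*9.81*1.2/2 = 58.8600 N*m
tau_payload = tau_max - tau_arm = 88 - 58.8600 = 29.1400
m_payload = tau_payload / (g*L) = 29.1400 / (9.81*1.2) = 2.4754

2.4754 kg


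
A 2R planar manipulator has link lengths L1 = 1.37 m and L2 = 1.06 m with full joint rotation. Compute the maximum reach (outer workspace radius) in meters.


r_max = L1 + L2 = 1.37 + 1.06 = 2.4300

2.4300 m


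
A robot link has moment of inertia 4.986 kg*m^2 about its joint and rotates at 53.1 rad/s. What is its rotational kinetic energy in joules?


KE = (1/2)*I*omega^2 = 0.5*4.986*53.1^2 = 7029.2877

7029.2877 J


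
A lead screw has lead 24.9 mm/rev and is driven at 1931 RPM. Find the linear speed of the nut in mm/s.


v = lead * (RPM/60) = 24.9*1931/60 = 801.3650

801.3650 mm/s


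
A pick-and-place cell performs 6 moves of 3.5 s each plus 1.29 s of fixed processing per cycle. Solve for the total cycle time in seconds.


T = 6*3.5 + 1.29 = 22.2900

22.2900 s


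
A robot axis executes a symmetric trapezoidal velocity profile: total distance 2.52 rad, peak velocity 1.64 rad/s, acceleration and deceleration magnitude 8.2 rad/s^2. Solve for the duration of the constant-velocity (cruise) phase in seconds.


t_acc = v/a = 0.200000 s, d_acc = v^2/(2a) = 0.164000 rad each
d_cruise = 2.52 - 2*0.164000 = 2.192000 rad
t_cruise = d_cruise/v = 2.192000/1.64 = 1.3366

1.3366 s


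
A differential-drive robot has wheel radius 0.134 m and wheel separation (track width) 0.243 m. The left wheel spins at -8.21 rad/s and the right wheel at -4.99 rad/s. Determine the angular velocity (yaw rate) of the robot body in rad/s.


omega = r*(wR - wL)/L = 0.134*(-4.99 - (-8.21))/0.243 = 1.7756

1.7756 rad/s


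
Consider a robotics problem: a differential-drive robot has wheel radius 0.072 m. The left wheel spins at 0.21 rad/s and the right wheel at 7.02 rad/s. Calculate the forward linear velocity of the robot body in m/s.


v = r*(wR + wL)/2 = 0.072*(7.02 + 0.21)/2 = 0.2603

0.2603 m/s


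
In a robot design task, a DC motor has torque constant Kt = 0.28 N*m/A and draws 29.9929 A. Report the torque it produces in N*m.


tau = Kt * I = 0.28*29.9929 = 8.3980

8.3980 N*m


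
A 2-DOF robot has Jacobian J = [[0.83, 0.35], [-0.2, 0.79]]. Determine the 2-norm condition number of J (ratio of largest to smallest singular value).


JJ^T eigenvalues: trace(JJ^T) = 1.4755, det(JJ^T) = det(J)^2 = 0.52664049
s_max^2 = (1.4755 + sqrt(0.07053829))/2 = 0.87054523
s_min^2 = (1.4755 - sqrt(0.07053829))/2 = 0.60495477
kappa = s_max/s_min = sqrt(0.87054523/0.60495477) = 1.1996

1.1996


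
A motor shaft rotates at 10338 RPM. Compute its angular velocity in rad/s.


omega = 10338 * 2*pi/60 = 1082.5928

1082.5928 rad/s


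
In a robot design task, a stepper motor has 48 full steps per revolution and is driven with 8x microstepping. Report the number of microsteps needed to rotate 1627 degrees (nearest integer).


step_size = 360/(48*8) = 360/384 = 0.937500 deg
n = 1627/(360/384) = 1627*384/360 = 1735.4667 -> 1735

1735 steps


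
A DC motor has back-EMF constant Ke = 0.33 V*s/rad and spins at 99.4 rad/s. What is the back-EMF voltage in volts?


V_emf = Ke * omega = 0.33*99.4 = 32.8020

32.8020 V


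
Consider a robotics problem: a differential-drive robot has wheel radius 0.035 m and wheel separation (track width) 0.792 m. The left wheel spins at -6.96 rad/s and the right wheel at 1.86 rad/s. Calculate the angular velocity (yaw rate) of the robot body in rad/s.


omega = r*(wR - wL)/L = 0.035*(1.86 - (-6.96))/0.792 = 0.3898

0.3898 rad/s


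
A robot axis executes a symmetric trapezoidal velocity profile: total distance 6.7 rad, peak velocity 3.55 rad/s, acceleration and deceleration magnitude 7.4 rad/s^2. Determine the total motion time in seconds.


t_acc = v/a = 3.55/7.4 = 0.479730 s
d_acc = v^2/(2a) = 0.851520 rad (each ramp)
d_cruise = 6.7 - 2*0.851520 = 4.996960 rad
t_cruise = 4.996960/3.55 = 1.407594 s
t_total = 2*0.479730 + 1.407594 = 2.3671

2.3671 s


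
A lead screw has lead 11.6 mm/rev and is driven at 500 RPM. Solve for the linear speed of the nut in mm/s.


v = lead * (RPM/60) = 11.6*500/60 = 96.6667

96.6667 mm/s


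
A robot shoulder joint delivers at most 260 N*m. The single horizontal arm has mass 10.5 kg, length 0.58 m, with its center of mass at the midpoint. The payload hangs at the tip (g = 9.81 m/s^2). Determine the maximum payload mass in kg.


tau_arm = m_arm*g*(L/2) = 10.5*9.81*0.58/2 = 29.8714 N*m
tau_payload = tau_max - tau_arm = 260 - 29.8714 = 230.1286
m_payload = tau_payload / (g*L) = 230.1286 / (9.81*0.58) = 40.4458

40.4458 kg


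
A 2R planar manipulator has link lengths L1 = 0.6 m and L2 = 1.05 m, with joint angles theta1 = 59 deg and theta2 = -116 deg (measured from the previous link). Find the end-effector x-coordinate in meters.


x = L1*cos(th1) + L2*cos(th1+th2) = 0.6*cos(59 deg) + 1.05*cos(-57 deg) = 0.8809

0.8809 m


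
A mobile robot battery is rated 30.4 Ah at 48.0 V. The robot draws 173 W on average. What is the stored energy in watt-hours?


E = capacity * V = 30.4*48.0 = 1459.2000

1459.2000 Wh


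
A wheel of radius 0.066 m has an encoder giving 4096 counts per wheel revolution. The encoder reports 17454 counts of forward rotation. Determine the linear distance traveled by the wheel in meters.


revs = 17454/4096 = 4.261230
d = revs * 2*pi*r = 4.261230 * 2*pi*0.066 = 1.7671

1.7671 m


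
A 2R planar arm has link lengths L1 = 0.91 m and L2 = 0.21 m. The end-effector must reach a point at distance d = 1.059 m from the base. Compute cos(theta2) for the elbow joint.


cos(th2) = (d^2 - L1^2 - L2^2)/(2*L1*L2) = (1.059^2 - 0.91^2 - 0.21^2)/(2*0.91*0.21) = 0.6522

0.6522


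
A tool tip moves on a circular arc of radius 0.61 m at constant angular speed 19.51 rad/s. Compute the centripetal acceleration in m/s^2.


a_c = omega^2 * r = 19.51^2 * 0.61 = 232.1905

232.1905 m/s^2


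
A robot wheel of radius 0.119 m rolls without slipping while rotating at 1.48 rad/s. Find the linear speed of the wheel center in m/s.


v = omega * r = 1.48 * 0.119 = 0.1761

0.1761 m/s


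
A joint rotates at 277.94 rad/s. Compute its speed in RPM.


RPM = 277.94 * 60/(2*pi) = 2654.1315

2654.1315 RPM


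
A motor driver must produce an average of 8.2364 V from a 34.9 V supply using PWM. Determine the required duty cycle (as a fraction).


D = V_avg/V_supply = 8.2364/34.9 = 0.2360

0.2360


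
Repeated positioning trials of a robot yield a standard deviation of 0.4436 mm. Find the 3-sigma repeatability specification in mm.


repeatability = 3*sigma = 3*0.4436 = 1.3308

1.3308 mm


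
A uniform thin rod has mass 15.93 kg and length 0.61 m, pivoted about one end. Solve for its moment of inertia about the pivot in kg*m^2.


I = (1/3)*m*L^2 = (1/3)*15.93*0.61^2 = 1.9759

1.9759 kg*m^2


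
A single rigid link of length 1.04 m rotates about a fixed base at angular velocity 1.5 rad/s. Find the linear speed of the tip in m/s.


v = L*omega = 1.04 * 1.5 = 1.5600

1.5600 m/s


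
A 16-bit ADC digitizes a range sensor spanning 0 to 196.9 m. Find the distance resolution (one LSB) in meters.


res = range / 2^n = 196.9/2^16 = 196.9/65536 = 0.0030

0.0030 m


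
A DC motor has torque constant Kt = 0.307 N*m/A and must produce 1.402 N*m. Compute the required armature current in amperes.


I = tau / Kt = 1.402/0.307 = 4.5668

4.5668 A


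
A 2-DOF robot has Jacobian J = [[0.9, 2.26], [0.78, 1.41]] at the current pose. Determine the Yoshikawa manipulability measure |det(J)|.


det(J) = 0.9*1.41 - (2.26)*(0.78) = -0.4938
|det(J)| = 0.4938

0.4938


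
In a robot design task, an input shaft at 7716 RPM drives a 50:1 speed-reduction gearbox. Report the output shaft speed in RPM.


omega_out = omega_in / N = 7716 / 50 = 154.3200

154.3200 RPM


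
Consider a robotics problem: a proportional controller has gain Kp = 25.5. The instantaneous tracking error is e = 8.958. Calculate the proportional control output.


u_P = Kp * e = 25.5 * 8.958 = 228.4290

228.4290


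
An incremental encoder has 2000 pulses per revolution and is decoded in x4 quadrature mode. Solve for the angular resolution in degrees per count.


resolution = 360 / (PPR * 4) = 360 / 8000 = 0.0450

0.0450 degrees


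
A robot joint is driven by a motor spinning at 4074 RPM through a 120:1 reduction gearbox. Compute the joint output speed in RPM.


omega_joint = omega_motor / N = 4074 / 120 = 33.9500

33.9500 RPM


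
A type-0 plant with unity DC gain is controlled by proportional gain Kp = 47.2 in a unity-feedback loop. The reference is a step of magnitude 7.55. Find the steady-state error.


e_ss = R/(1 + Kp) = 7.55/(1 + 47.2) = 7.55/48.2000 = 0.1566

0.1566


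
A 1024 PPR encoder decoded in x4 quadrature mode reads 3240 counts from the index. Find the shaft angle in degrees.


angle = counts * 360 / (PPR*4) = 3240 * 360 / 4096 = 284.7656

284.7656 degrees


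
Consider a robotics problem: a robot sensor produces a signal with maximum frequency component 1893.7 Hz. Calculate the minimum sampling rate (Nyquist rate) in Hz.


f_s,min = 2*f_max = 2*1893.7 = 3787.4000

3787.4000 Hz


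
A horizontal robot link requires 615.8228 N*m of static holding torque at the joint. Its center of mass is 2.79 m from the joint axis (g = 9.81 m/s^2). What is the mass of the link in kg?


m = tau / (g*L) = 615.8228 / (9.81 * 2.79) = 22.5000

22.5000 kg


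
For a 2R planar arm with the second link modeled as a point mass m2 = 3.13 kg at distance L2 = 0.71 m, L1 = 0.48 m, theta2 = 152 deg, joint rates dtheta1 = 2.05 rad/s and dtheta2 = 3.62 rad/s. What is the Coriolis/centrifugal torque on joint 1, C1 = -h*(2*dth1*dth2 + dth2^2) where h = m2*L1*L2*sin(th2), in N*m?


h = m2*L1*L2*sin(th2) = 3.13*0.48*0.71*sin(152 deg) = 0.500787
C1 = -h*(2*2.05*3.62 + 3.62^2) = -0.500787*27.9464 = -13.9952

-13.9952 N*m


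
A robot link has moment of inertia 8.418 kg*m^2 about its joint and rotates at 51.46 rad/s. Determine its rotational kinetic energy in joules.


KE = (1/2)*I*omega^2 = 0.5*8.418*51.46^2 = 11145.9859

11145.9859 J


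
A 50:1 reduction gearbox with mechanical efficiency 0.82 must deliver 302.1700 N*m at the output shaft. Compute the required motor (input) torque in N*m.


tau_in = tau_out / (N * eta) = 302.1700 / (50 * 0.82) = 7.3700

7.3700 N*m


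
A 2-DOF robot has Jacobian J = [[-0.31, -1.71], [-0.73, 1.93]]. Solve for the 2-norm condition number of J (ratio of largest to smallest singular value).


JJ^T eigenvalues: trace(JJ^T) = 7.2780, det(JJ^T) = det(J)^2 = 3.40993156
s_max^2 = (7.2780 + sqrt(39.32955776))/2 = 6.77466411
s_min^2 = (7.2780 - sqrt(39.32955776))/2 = 0.50333589
kappa = s_max/s_min = sqrt(6.77466411/0.50333589) = 3.6687

3.6687


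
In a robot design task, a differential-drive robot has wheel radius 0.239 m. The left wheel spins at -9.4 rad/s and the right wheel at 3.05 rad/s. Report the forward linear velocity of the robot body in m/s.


v = r*(wR + wL)/2 = 0.239*(3.05 + -9.4)/2 = -0.7588

-0.7588 m/s


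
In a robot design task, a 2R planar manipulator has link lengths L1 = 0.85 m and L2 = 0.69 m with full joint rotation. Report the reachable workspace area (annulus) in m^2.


r_max = L1 + L2 = 1.5400, r_min = |L1 - L2| = 0.1600
A = pi*(r_max^2 - r_min^2) = pi*(2.3716 - 0.0256) = 7.3702

7.3702 m^2


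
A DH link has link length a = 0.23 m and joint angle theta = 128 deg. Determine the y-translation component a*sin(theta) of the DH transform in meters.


a*sin(theta) = 0.23*sin(128 deg) = 0.1812

0.1812 m


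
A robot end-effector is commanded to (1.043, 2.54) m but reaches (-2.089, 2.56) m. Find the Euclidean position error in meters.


dx = -2.089 - (1.043) = -3.1320, dy = 2.56 - (2.54) = 0.0200
err = sqrt(9.809424 + 0.000400) = 3.1321

3.1321 m


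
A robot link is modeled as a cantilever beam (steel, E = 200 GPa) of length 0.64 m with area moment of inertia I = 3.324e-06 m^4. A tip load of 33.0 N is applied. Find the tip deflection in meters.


delta = F*L^3/(3*E*I) = 33.0*0.64^3/(3*2.000e+11*3.324e-06)
      = 8.650752/1994400 = 4.3375e-06

4.3375e-06 m


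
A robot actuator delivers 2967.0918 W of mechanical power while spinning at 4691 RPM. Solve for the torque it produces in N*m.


omega = 4691 * 2*pi/60 = 491.240371 rad/s
tau = P / omega = 2967.0918 / 491.240371 = 6.0400

6.0400 N*m


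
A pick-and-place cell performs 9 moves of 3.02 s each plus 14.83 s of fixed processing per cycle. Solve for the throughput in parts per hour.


T_cycle = 9*3.02 + 14.83 = 42.0100 s
rate = 3600/T = 85.6939

85.6939 parts/hour


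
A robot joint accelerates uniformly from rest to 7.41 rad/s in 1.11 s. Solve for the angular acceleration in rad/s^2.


alpha = delta_omega / t = 7.41 / 1.11 = 6.6757

6.6757 rad/s^2


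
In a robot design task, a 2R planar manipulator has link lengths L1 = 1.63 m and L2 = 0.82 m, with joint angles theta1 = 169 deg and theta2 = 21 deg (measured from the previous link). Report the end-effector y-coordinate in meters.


y = L1*sin(th1) + L2*sin(th1+th2) = 1.63*sin(169 deg) + 0.82*sin(190 deg) = 0.1686

0.1686 m


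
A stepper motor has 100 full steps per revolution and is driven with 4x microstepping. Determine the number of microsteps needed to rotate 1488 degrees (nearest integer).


step_size = 360/(100*4) = 360/400 = 0.900000 deg
n = 1488/(360/400) = 1488*400/360 = 1653.3333 -> 1653

1653 steps


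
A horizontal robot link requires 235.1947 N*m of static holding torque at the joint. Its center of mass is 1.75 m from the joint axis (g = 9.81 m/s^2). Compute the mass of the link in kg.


m = tau / (g*L) = 235.1947 / (9.81 * 1.75) = 13.7000

13.7000 kg


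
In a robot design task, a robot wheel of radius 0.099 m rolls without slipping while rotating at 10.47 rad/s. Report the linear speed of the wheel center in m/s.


v = omega * r = 10.47 * 0.099 = 1.0365

1.0365 m/s


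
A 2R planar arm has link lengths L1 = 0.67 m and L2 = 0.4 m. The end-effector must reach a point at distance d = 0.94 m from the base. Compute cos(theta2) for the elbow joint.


cos(th2) = (d^2 - L1^2 - L2^2)/(2*L1*L2) = (0.94^2 - 0.67^2 - 0.4^2)/(2*0.67*0.4) = 0.5125

0.5125


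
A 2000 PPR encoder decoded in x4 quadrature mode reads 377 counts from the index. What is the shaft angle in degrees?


angle = counts * 360 / (PPR*4) = 377 * 360 / 8000 = 16.9650

16.9650 degrees


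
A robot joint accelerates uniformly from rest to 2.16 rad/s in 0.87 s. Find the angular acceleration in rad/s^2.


alpha = delta_omega / t = 2.16 / 0.87 = 2.4828

2.4828 rad/s^2


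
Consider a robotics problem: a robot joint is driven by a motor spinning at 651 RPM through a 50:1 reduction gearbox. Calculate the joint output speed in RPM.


omega_joint = omega_motor / N = 651 / 50 = 13.0200

13.0200 RPM


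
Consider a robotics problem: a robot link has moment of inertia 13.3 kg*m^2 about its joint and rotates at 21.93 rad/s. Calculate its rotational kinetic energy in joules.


KE = (1/2)*I*omega^2 = 0.5*13.3*21.93^2 = 3198.1506

3198.1506 J


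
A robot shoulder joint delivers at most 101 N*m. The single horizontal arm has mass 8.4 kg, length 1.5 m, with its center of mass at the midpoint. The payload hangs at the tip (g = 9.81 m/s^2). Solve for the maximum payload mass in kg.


tau_arm = m_arm*g*(L/2) = 8.4*9.81*1.5/2 = 61.8030 N*m
tau_payload = tau_max - tau_arm = 101 - 61.8030 = 39.1970
m_payload = tau_payload / (g*L) = 39.1970 / (9.81*1.5) = 2.6637

2.6637 kg


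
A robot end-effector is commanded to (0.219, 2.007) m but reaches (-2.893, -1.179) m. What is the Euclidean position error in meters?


dx = -2.893 - (0.219) = -3.1120, dy = -1.179 - (2.007) = -3.1860
err = sqrt(9.684544 + 10.150596) = 4.4537

4.4537 m


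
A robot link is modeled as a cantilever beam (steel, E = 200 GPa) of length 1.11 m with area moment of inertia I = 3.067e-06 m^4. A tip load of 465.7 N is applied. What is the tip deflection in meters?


delta = F*L^3/(3*E*I) = 465.7*1.11^3/(3*2.000e+11*3.067e-06)
      = 636.9057567/1840200 = 3.4611e-04

3.4611e-04 m


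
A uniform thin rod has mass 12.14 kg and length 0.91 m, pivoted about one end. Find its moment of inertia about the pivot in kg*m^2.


I = (1/3)*m*L^2 = (1/3)*12.14*0.91^2 = 3.3510

3.3510 kg*m^2


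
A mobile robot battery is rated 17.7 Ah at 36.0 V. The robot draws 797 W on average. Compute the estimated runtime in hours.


E = 17.7*36.0 = 637.2000 Wh
t = E/P = 637.2000/797 = 0.7995

0.7995 hours


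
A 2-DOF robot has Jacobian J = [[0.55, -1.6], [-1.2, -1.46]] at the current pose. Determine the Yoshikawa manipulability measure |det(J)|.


det(J) = 0.55*-1.46 - (-1.6)*(-1.2) = -2.7230
|det(J)| = 2.7230

2.7230


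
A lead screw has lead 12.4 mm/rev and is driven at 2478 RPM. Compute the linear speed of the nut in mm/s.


v = lead * (RPM/60) = 12.4*2478/60 = 512.1200

512.1200 mm/s


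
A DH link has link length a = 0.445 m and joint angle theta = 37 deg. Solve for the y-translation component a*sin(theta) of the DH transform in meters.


a*sin(theta) = 0.445*sin(37 deg) = 0.2678

0.2678 m


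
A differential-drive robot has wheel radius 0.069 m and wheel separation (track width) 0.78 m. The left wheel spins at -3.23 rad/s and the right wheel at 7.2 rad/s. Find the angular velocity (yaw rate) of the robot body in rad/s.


omega = r*(wR - wL)/L = 0.069*(7.2 - (-3.23))/0.78 = 0.9227

0.9227 rad/s


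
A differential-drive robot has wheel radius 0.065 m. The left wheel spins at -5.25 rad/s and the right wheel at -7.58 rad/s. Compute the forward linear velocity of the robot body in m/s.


v = r*(wR + wL)/2 = 0.065*(-7.58 + -5.25)/2 = -0.4170

-0.4170 m/s


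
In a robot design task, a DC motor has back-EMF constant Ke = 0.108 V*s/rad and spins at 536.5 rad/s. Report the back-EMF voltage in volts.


V_emf = Ke * omega = 0.108*536.5 = 57.9420

57.9420 V


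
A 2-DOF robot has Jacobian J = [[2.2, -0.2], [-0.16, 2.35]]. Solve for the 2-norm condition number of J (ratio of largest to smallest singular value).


JJ^T eigenvalues: trace(JJ^T) = 10.4281, det(JJ^T) = det(J)^2 = 26.39904400
s_max^2 = (10.4281 + sqrt(3.14909361))/2 = 6.10133429
s_min^2 = (10.4281 - sqrt(3.14909361))/2 = 4.32676571
kappa = s_max/s_min = sqrt(6.10133429/4.32676571) = 1.1875

1.1875


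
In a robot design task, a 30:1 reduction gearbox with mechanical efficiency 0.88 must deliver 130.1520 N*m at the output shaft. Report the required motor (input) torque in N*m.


tau_in = tau_out / (N * eta) = 130.1520 / (30 * 0.88) = 4.9300

4.9300 N*m


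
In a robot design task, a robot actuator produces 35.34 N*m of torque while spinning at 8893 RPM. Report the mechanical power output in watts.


omega = 8893 * 2*pi/60 = 931.272782 rad/s
P = tau * omega = 35.34 * 931.272782 = 32911.1801

32911.1801 W


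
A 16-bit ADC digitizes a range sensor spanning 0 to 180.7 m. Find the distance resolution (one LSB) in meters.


res = range / 2^n = 180.7/2^16 = 180.7/65536 = 0.0028

0.0028 m


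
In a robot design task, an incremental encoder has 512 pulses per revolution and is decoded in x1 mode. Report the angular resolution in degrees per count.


resolution = 360 / (PPR * 1) = 360 / 512 = 0.7031

0.7031 degrees


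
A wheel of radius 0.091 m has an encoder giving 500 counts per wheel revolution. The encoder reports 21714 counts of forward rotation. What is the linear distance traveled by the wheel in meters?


revs = 21714/500 = 43.428000
d = revs * 2*pi*r = 43.428000 * 2*pi*0.091 = 24.8308

24.8308 m


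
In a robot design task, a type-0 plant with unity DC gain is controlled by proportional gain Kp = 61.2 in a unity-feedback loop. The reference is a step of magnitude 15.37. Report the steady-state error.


e_ss = R/(1 + Kp) = 15.37/(1 + 61.2) = 15.37/62.2000 = 0.2471

0.2471


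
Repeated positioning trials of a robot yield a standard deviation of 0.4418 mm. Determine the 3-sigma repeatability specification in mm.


repeatability = 3*sigma = 3*0.4418 = 1.3254

1.3254 mm


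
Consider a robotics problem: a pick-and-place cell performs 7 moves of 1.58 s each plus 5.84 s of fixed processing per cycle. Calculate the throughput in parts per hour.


T_cycle = 7*1.58 + 5.84 = 16.9000 s
rate = 3600/T = 213.0178

213.0178 parts/hour


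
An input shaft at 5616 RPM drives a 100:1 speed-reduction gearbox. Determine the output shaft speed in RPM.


omega_out = omega_in / N = 5616 / 100 = 56.1600

56.1600 RPM


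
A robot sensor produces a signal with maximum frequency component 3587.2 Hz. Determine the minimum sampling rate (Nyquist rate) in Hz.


f_s,min = 2*f_max = 2*3587.2 = 7174.4000

7174.4000 Hz


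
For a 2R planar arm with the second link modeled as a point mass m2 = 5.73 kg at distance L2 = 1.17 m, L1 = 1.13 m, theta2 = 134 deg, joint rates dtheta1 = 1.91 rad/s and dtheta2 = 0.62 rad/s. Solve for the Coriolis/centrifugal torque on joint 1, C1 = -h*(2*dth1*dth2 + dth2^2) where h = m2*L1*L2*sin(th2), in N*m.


h = m2*L1*L2*sin(th2) = 5.73*1.13*1.17*sin(134 deg) = 5.449454
C1 = -h*(2*1.91*0.62 + 0.62^2) = -5.449454*2.7528 = -15.0013

-15.0013 N*m


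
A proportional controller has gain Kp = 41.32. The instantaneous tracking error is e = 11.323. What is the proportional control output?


u_P = Kp * e = 41.32 * 11.323 = 467.8664

467.8664


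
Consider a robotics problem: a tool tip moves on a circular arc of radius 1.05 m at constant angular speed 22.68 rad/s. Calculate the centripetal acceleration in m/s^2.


a_c = omega^2 * r = 22.68^2 * 1.05 = 540.1015

540.1015 m/s^2


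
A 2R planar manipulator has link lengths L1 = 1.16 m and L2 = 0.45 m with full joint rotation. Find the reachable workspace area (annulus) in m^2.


r_max = L1 + L2 = 1.6100, r_min = |L1 - L2| = 0.7100
A = pi*(r_max^2 - r_min^2) = pi*(2.5921 - 0.5041) = 6.5596

6.5596 m^2


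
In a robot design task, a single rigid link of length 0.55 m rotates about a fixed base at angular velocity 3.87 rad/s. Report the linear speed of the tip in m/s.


v = L*omega = 0.55 * 3.87 = 2.1285

2.1285 m/s


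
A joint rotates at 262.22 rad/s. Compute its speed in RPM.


RPM = 262.22 * 60/(2*pi) = 2504.0166

2504.0166 RPM


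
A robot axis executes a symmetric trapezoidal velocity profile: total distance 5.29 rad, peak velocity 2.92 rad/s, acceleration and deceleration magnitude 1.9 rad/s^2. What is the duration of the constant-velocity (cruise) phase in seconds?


t_acc = v/a = 1.536842 s, d_acc = v^2/(2a) = 2.243789 rad each
d_cruise = 5.29 - 2*2.243789 = 0.802422 rad
t_cruise = d_cruise/v = 0.802422/2.92 = 0.2748

0.2748 s


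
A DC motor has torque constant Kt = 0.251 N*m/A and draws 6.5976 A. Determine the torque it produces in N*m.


tau = Kt * I = 0.251*6.5976 = 1.6560

1.6560 N*m


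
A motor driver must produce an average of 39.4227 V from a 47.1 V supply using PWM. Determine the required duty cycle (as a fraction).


D = V_avg/V_supply = 39.4227/47.1 = 0.8370

0.8370


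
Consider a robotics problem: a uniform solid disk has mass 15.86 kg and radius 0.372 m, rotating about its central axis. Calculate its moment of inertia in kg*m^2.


I = (1/2)*m*R^2 = 0.5*15.86*0.372^2 = 1.0974

1.0974 kg*m^2


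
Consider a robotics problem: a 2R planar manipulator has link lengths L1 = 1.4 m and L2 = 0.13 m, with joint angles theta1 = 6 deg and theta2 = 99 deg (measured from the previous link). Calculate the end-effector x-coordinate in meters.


x = L1*cos(th1) + L2*cos(th1+th2) = 1.4*cos(6 deg) + 0.13*cos(105 deg) = 1.3587

1.3587 m


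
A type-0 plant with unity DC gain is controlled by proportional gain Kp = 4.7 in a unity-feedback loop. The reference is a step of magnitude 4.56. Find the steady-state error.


e_ss = R/(1 + Kp) = 4.56/(1 + 4.7) = 4.56/5.7000 = 0.8000

0.8000


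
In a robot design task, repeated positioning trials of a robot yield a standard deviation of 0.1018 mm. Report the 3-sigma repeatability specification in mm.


repeatability = 3*sigma = 3*0.1018 = 0.3054

0.3054 mm


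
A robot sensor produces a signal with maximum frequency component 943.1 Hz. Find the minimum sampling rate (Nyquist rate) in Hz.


f_s,min = 2*f_max = 2*943.1 = 1886.2000

1886.2000 Hz


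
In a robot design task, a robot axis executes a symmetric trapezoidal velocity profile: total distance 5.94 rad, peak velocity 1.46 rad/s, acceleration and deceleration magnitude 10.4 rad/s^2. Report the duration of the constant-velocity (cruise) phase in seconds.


t_acc = v/a = 0.140385 s, d_acc = v^2/(2a) = 0.102481 rad each
d_cruise = 5.94 - 2*0.102481 = 5.735038 rad
t_cruise = d_cruise/v = 5.735038/1.46 = 3.9281

3.9281 s


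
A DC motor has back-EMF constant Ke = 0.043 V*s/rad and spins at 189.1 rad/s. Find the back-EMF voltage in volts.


V_emf = Ke * omega = 0.043*189.1 = 8.1313

8.1313 V


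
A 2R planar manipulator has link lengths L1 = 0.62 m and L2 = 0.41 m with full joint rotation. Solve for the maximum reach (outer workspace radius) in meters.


r_max = L1 + L2 = 0.62 + 0.41 = 1.0300

1.0300 m


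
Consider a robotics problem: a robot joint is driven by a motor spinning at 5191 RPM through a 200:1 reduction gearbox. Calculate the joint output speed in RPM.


omega_joint = omega_motor / N = 5191 / 200 = 25.9550

25.9550 RPM


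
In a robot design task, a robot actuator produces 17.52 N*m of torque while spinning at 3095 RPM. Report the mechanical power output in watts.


omega = 3095 * 2*pi/60 = 324.107642 rad/s
P = tau * omega = 17.52 * 324.107642 = 5678.3659

5678.3659 W


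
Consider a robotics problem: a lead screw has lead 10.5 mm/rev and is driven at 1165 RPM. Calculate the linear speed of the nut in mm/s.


v = lead * (RPM/60) = 10.5*1165/60 = 203.8750

203.8750 mm/s


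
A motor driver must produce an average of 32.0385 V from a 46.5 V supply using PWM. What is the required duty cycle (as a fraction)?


D = V_avg/V_supply = 32.0385/46.5 = 0.6890

0.6890


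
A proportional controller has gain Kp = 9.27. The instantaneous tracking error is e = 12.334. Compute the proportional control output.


u_P = Kp * e = 9.27 * 12.334 = 114.3362

114.3362


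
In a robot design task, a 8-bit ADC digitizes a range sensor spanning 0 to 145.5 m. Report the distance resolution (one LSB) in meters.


res = range / 2^n = 145.5/2^8 = 145.5/256 = 0.5684

0.5684 m


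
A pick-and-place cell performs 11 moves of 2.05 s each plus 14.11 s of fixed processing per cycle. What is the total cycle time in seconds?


T = 11*2.05 + 14.11 = 36.6600

36.6600 s


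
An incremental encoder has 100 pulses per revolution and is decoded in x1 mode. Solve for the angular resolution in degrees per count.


resolution = 360 / (PPR * 1) = 360 / 100 = 3.6000

3.6000 degrees


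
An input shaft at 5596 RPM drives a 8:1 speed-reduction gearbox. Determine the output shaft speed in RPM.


omega_out = omega_in / N = 5596 / 8 = 699.5000

699.5000 RPM


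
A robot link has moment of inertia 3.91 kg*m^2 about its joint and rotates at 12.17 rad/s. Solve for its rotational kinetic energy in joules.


KE = (1/2)*I*omega^2 = 0.5*3.91*12.17^2 = 289.5529

289.5529 J


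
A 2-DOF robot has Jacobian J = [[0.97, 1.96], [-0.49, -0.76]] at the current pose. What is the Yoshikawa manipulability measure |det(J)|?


det(J) = 0.97*-0.76 - (1.96)*(-0.49) = 0.2232
|det(J)| = 0.2232

0.2232


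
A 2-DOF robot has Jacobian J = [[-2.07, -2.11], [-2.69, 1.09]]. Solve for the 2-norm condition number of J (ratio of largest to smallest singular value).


JJ^T eigenvalues: trace(JJ^T) = 17.1612, det(JJ^T) = det(J)^2 = 62.91979684
s_max^2 = (17.1612 + sqrt(42.82759808))/2 = 11.85273990
s_min^2 = (17.1612 - sqrt(42.82759808))/2 = 5.30846010
kappa = s_max/s_min = sqrt(11.85273990/5.30846010) = 1.4943

1.4943


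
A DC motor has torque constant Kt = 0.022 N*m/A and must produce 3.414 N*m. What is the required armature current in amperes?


I = tau / Kt = 3.414/0.022 = 155.1818

155.1818 A


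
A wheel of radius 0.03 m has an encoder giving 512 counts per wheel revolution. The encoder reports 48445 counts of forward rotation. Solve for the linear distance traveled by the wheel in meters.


revs = 48445/512 = 94.619141
d = revs * 2*pi*r = 94.619141 * 2*pi*0.03 = 17.8353

17.8353 m


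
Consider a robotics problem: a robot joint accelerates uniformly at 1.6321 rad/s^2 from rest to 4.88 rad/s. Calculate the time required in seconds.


t = delta_omega / alpha = 4.88 / 1.6321 = 2.9900

2.9900 s


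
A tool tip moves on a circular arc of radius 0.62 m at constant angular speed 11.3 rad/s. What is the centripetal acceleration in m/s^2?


a_c = omega^2 * r = 11.3^2 * 0.62 = 79.1678

79.1678 m/s^2


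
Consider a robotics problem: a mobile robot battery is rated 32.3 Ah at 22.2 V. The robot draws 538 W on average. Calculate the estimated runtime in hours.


E = 32.3*22.2 = 717.0600 Wh
t = E/P = 717.0600/538 = 1.3328

1.3328 hours


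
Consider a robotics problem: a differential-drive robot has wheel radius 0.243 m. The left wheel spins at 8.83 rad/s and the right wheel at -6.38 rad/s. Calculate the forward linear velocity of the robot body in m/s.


v = r*(wR + wL)/2 = 0.243*(-6.38 + 8.83)/2 = 0.2977

0.2977 m/s


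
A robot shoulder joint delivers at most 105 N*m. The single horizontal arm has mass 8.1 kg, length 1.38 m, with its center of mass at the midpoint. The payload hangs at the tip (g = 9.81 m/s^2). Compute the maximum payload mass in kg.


tau_arm = m_arm*g*(L/2) = 8.1*9.81*1.38/2 = 54.8281 N*m
tau_payload = tau_max - tau_arm = 105 - 54.8281 = 50.1719
m_payload = tau_payload / (g*L) = 50.1719 / (9.81*1.38) = 3.7061

3.7061 kg


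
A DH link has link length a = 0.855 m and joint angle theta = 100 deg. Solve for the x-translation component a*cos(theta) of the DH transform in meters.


a*cos(theta) = 0.855*cos(100 deg) = -0.1485

-0.1485 m


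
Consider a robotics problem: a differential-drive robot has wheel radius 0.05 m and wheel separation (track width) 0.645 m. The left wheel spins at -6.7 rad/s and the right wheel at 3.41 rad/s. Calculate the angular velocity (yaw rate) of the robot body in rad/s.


omega = r*(wR - wL)/L = 0.05*(3.41 - (-6.7))/0.645 = 0.7837

0.7837 rad/s


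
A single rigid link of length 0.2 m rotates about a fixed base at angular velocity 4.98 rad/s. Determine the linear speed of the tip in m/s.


v = L*omega = 0.2 * 4.98 = 0.9960

0.9960 m/s


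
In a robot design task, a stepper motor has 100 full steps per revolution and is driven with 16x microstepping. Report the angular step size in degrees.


step = 360/(100*16) = 360/1600 = 0.2250

0.2250 degrees


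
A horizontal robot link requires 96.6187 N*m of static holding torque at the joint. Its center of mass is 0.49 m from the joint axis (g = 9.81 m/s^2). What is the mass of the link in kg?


m = tau / (g*L) = 96.6187 / (9.81 * 0.49) = 20.1000

20.1000 kg


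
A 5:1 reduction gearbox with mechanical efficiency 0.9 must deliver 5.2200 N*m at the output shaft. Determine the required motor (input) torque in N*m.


tau_in = tau_out / (N * eta) = 5.2200 / (5 * 0.9) = 1.1600

1.1600 N*m


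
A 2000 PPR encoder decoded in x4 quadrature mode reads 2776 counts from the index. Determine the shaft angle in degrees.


angle = counts * 360 / (PPR*4) = 2776 * 360 / 8000 = 124.9200

124.9200 degrees
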